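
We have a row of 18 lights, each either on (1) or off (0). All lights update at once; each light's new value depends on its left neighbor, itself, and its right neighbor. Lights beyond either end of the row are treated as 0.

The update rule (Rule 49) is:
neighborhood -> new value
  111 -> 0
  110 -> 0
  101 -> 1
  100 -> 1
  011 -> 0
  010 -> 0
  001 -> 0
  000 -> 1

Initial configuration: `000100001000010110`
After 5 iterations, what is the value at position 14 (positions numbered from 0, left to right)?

110011100111001001
001000010000100100
100111001110010011
010000100001001000
001110011100100111
position 14 holds 0

0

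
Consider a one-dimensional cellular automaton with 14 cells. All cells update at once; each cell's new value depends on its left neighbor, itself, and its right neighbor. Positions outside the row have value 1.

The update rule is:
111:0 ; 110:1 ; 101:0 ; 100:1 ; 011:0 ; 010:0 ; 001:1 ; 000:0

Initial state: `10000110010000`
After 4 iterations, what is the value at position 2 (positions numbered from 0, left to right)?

1

11001011101001
01110000100110
00011001011010
10101110001000
position 2 holds 1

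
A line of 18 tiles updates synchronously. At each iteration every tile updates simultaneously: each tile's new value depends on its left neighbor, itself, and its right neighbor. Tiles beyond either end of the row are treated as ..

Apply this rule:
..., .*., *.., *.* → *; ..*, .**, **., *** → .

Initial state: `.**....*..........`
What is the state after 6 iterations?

....*.............

iteration 1: ...***.***********
iteration 2: **....*...........
iteration 3: ..***.************
iteration 4: *....*............
iteration 5: ****.*************
iteration 6: ....*.............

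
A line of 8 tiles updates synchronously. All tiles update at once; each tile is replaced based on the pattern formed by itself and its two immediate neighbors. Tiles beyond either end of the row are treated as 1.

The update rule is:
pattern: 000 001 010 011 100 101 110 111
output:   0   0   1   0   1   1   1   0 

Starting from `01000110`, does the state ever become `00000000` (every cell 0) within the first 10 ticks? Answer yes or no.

no

tick 1: 11100011
tick 2: 00110000
tick 3: 10011000
tick 4: 11001100
tick 5: 01100110
tick 6: 10110011
tick 7: 11011000
tick 8: 01101100
tick 9: 10110110
tick 10: 11011011
tick 10 is 11011011, still not uniform 0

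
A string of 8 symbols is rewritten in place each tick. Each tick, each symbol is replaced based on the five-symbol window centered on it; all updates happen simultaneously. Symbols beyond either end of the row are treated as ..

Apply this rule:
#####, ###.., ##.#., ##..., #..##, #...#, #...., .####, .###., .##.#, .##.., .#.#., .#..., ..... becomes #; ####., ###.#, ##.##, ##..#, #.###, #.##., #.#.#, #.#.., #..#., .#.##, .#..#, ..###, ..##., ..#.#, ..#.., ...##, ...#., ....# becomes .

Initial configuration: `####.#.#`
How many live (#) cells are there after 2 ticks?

2

tick 1: .#..#.#.
tick 2: .....#.#
count of #: 2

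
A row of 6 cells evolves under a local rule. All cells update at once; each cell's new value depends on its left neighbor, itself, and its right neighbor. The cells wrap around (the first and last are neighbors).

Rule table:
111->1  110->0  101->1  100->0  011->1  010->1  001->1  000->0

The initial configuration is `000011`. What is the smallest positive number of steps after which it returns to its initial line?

6

000110
001100
011000
110000
100001
000011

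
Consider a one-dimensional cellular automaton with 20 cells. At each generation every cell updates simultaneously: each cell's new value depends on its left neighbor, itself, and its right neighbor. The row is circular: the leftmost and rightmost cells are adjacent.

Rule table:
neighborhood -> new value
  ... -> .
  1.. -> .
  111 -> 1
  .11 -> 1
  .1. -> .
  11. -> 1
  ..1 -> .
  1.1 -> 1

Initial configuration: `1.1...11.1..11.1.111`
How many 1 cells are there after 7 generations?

13

11....111...111.1111
11....111...11111111
11....111...11111111  (fixed point — unchanged through generation 7)
count of 1: 13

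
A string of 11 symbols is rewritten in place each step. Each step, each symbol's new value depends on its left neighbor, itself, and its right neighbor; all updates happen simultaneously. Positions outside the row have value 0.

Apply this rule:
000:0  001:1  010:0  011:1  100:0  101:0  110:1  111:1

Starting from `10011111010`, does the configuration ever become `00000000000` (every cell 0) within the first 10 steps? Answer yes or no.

00111111000
01111111000
11111111000
11111111000  (fixed point — unchanged through step 10)
step 10 is 11111111000, still not uniform 0

no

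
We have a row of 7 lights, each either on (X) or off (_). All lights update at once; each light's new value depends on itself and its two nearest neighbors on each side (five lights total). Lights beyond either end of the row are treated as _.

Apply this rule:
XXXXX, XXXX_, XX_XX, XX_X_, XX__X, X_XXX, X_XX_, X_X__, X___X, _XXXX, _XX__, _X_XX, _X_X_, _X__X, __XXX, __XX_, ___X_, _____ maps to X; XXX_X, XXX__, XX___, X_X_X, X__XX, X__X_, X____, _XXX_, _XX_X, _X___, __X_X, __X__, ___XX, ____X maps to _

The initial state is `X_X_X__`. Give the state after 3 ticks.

_X_XX__
X_XXX__
_XX____

_XX____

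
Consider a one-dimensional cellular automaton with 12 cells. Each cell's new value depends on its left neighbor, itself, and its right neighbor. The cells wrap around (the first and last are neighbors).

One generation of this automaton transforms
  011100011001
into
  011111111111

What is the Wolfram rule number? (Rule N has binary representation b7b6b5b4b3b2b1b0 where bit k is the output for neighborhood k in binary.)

position 2: 111 → 1  (bit 7 = 1)
position 3: 110 → 1  (bit 6 = 1)
position 0: 101 → 0  (bit 5 = 0)
position 4: 100 → 1  (bit 4 = 1)
position 1: 011 → 1  (bit 3 = 1)
position 11: 010 → 1  (bit 2 = 1)
position 6: 001 → 1  (bit 1 = 1)
position 5: 000 → 1  (bit 0 = 1)
bits b7..b0 = 11011111 = 223

223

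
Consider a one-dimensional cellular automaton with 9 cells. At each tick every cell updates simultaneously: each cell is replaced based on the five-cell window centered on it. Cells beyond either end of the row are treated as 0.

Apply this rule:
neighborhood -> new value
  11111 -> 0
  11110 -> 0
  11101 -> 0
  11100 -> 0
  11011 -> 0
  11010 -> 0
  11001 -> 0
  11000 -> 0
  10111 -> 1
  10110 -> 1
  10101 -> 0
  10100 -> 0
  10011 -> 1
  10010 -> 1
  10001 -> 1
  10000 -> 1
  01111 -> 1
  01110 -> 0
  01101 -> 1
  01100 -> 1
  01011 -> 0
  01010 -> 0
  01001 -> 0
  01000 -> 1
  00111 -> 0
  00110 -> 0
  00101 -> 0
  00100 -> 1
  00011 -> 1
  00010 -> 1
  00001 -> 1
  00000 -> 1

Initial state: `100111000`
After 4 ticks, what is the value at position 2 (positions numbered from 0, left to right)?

0

101000011
000111101
111010000
000001111
position 2 holds 0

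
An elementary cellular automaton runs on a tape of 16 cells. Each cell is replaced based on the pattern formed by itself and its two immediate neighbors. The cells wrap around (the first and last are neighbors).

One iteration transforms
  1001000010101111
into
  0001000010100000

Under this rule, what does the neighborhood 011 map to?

At position 12 the neighborhood is 011; the next row has 0 there.

0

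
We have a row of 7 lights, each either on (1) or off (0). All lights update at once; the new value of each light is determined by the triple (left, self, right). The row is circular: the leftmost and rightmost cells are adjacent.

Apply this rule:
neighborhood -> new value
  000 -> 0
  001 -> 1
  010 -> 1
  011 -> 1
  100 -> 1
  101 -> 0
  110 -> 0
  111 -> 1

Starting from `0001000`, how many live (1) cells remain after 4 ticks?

6

tick 1: 0011100
tick 2: 0111010
tick 3: 1110011
tick 4: 1101111
count of 1: 6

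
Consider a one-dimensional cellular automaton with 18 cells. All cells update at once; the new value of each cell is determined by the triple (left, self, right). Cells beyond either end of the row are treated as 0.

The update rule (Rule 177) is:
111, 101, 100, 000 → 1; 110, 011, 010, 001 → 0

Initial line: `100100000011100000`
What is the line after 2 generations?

010011111001011111
001001110100101110

001001110100101110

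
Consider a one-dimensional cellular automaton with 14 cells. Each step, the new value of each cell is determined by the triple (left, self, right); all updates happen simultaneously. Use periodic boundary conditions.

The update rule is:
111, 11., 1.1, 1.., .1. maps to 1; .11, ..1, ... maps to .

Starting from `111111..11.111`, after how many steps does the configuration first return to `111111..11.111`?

14

1111111..11.11
11111111..11.1
111111111..11.
.111111111..11
1.111111111..1
11.111111111..
.11.111111111.
..11.111111111
1..11.11111111
11..11.1111111
111..11.111111
1111..11.11111
11111..11.1111
111111..11.111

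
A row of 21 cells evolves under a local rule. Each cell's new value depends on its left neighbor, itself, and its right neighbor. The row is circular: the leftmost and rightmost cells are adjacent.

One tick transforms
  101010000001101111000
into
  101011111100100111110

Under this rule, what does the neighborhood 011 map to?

0

At position 11 the neighborhood is 011; the next row has 0 there.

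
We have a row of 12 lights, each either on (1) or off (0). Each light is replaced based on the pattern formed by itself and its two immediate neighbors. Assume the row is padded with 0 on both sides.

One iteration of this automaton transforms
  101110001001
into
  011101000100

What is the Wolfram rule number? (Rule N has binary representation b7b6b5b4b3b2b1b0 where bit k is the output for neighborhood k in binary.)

position 3: 111 → 1  (bit 7 = 1)
position 4: 110 → 0  (bit 6 = 0)
position 1: 101 → 1  (bit 5 = 1)
position 5: 100 → 1  (bit 4 = 1)
position 2: 011 → 1  (bit 3 = 1)
position 0: 010 → 0  (bit 2 = 0)
position 7: 001 → 0  (bit 1 = 0)
position 6: 000 → 0  (bit 0 = 0)
bits b7..b0 = 10111000 = 184

184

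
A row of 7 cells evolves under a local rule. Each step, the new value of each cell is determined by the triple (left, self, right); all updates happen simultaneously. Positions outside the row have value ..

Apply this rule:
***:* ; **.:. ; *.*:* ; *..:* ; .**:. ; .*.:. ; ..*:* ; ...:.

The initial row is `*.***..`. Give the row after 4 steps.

.*.*.*.
*.*.*.*
.*.*.*.  (repeats step 1; period 2)
step 4: *.*.*.*

*.*.*.*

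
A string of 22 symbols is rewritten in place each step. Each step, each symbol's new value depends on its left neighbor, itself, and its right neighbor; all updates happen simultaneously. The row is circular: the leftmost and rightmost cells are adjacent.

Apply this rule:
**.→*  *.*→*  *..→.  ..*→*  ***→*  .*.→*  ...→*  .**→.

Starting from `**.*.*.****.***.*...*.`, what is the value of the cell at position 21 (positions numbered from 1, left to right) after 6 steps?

step 1: .******.****.****.****
step 2: *.******.****.****.***
step 3: **.******.****.****.**
step 4: ***.******.****.****.*
step 5: ****.******.****.****.
step 6: .****.******.****.****
position 21 holds *

*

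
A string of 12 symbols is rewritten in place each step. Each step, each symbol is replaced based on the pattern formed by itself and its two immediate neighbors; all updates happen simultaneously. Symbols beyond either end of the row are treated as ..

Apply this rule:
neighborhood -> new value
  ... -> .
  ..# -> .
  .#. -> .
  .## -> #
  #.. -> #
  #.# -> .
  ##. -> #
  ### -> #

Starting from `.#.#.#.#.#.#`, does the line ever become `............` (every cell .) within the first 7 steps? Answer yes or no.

yes

step 1: ............
all cells are . at step 1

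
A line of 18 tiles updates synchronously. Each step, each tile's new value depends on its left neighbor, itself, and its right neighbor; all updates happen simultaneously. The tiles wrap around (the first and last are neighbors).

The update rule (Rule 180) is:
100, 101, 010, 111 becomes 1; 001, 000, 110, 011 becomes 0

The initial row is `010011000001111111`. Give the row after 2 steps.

111000100000111110
010100110000011101

010100110000011101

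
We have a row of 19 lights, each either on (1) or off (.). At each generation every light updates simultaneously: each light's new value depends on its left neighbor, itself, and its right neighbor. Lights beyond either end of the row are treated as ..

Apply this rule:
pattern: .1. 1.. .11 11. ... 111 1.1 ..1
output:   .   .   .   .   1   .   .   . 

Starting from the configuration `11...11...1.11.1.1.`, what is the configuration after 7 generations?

...1....1..........

...1....1..........
11...11...111111111
...1....1..........  (repeats generation 1; period 2)
generation 7: ...1....1..........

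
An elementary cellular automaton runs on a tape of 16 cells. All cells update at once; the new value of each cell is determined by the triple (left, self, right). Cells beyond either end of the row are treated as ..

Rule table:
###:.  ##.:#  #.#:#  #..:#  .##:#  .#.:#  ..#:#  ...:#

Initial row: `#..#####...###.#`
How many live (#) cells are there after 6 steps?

####...#####.###
#..#####...###.#  (repeats step 0; period 2)
step 6: #..#####...###.#
count of #: 10

10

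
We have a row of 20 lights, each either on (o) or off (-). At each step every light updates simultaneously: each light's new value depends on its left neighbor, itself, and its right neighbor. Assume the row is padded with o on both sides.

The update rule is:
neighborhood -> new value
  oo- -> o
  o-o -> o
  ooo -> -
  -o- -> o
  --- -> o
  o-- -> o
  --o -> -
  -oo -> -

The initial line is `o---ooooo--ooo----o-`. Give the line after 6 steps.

step 1: ooo-----oo---oooo-oo
step 2: --ooooo--ooo----oo--
step 3: o-----oo---oooo--oo-
step 4: ooooo--ooo----oo--oo
step 5: ----oo---oooo--oo---
step 6: ooo--ooo----oo--ooo-

ooo--ooo----oo--ooo-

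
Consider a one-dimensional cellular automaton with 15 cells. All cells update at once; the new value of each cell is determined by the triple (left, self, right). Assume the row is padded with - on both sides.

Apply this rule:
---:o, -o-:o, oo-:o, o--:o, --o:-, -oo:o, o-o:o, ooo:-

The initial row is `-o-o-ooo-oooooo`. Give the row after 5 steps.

-ooooo-ooo----o
-o---ooo-oooo-o
-ooo-o-ooo--ooo
-o-ooooo-oo-o-o
-ooo---oooooooo

-ooo---oooooooo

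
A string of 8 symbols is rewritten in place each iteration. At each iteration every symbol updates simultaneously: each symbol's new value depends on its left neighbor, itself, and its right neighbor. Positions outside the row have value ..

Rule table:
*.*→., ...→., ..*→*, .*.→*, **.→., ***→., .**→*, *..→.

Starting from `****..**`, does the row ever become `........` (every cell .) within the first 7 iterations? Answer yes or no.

iteration 1: *....**.
iteration 2: *...**..
iteration 3: *..**...
iteration 4: *.**....
iteration 5: *.*.....
iteration 6: *.*.....  (fixed point — unchanged through iteration 7)
iteration 7 is *.*....., still not uniform .

no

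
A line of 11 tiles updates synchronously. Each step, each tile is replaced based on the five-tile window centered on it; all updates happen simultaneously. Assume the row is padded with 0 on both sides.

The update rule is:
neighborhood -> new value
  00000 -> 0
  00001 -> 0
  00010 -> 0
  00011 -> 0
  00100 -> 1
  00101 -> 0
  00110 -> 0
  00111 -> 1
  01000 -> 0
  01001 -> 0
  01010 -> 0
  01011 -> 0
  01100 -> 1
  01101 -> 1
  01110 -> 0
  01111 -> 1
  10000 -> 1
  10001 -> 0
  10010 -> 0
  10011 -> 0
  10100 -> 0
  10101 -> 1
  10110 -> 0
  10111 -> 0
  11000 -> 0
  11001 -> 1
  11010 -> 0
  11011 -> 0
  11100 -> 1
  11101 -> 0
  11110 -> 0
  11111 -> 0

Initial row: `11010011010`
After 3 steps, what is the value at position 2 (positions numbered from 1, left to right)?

01000001000
01010001010
00000000000
position 2 holds 0

0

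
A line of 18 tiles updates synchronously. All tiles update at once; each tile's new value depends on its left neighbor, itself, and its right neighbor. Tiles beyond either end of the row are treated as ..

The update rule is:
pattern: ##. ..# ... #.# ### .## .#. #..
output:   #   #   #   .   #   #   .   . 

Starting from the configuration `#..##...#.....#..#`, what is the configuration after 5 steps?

#####.##.#####.##.

step 1: ..###.##..####..#.
step 2: #####.##.#####.#..
step 3: #####.##.#####...#
step 4: #####.##.#####.##.
step 5: #####.##.#####.##.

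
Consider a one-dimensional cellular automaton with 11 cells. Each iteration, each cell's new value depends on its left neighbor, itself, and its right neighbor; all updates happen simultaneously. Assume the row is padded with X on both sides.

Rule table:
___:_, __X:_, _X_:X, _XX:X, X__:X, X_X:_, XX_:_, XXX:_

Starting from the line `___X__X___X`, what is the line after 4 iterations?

iteration 1: X__XX_XX__X
iteration 2: _X_X__X_X_X
iteration 3: _X_XX_X_X_X
iteration 4: _X_X__X_X_X

_X_X__X_X_X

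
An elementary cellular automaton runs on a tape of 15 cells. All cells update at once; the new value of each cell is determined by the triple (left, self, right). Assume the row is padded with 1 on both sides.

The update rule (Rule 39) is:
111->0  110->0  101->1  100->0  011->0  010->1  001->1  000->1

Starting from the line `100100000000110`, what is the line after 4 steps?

001001000000000

001101111111001
010010000000010
110110111111111
001001000000000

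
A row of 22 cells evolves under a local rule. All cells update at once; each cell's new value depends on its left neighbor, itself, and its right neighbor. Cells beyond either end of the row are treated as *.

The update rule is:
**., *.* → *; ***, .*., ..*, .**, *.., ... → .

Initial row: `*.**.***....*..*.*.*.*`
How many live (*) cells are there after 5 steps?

3

**.**..*........*.*.*.
.**.*............*.*.*
*.**..............*.*.
**.*...............*.*
.**.................*.
count of *: 3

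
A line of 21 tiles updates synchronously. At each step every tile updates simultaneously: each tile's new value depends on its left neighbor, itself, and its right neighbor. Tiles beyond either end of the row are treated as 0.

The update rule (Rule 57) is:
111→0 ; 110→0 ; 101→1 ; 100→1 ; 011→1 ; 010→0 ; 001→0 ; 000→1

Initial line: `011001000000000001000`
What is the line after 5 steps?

010100111111111100111
001010100000000010100
100101011111111001011
010010110000000100110
001001101111110010101

001001101111110010101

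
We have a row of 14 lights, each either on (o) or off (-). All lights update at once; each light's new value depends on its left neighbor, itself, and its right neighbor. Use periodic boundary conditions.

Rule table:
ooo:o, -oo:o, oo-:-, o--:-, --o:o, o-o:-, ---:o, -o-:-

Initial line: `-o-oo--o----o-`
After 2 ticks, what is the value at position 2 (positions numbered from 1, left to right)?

o--o--o--ooo--
--o--o--ooo--o
position 2 holds -

-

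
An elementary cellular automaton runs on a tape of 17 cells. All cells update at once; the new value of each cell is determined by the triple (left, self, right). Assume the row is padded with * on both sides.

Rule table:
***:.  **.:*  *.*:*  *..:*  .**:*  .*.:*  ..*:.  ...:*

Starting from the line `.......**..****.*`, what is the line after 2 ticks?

tick 1: ******.***.*..***
tick 2: .....***.****.*..

.....***.****.*..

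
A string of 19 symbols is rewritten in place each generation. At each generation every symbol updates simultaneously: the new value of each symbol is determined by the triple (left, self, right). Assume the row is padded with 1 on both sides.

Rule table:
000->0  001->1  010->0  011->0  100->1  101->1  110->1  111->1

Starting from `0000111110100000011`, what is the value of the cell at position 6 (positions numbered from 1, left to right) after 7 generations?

1001011111010000101
1110101111101001010
1111010111110110101
1111101011111011010
1111110101111101101
1111111010111110110
1111111101011111011
position 6 holds 1

1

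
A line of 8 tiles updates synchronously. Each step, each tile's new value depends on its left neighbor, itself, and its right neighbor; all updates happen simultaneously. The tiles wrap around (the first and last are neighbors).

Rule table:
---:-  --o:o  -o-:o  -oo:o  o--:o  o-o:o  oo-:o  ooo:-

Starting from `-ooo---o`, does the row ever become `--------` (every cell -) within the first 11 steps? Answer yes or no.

step 1: oo-oo-oo
step 2: -oooooo-
step 3: oo----oo
step 4: -oo--oo-
step 5: oooooooo
step 6: --------
all cells are - at step 6

yes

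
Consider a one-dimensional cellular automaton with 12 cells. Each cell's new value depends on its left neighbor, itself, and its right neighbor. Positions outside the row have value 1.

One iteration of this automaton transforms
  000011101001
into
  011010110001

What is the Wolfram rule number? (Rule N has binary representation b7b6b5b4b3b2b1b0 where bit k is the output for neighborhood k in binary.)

position 5: 111 → 0  (bit 7 = 0)
position 6: 110 → 1  (bit 6 = 1)
position 7: 101 → 1  (bit 5 = 1)
position 0: 100 → 0  (bit 4 = 0)
position 4: 011 → 1  (bit 3 = 1)
position 8: 010 → 0  (bit 2 = 0)
position 3: 001 → 0  (bit 1 = 0)
position 1: 000 → 1  (bit 0 = 1)
bits b7..b0 = 01101001 = 105

105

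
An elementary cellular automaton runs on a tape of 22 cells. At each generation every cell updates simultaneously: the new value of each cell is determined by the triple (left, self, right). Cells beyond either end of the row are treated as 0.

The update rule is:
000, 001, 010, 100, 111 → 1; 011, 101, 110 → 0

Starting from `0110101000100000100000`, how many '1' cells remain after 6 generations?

1000101111111111111111
1111100111111111111110
0111011011111111111101
1010000001111111111001
1011111110111111110111
1001111100011111100010
count of 1: 13

13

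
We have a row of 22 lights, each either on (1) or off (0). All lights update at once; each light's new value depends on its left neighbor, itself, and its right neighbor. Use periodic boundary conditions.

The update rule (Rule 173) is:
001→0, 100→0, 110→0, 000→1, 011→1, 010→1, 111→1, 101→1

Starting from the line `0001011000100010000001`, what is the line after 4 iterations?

1110001111111111101111

iteration 1: 0101110010101010111101
iteration 2: 1111100011111111111011
iteration 3: 1111001011111111110111
iteration 4: 1110001111111111101111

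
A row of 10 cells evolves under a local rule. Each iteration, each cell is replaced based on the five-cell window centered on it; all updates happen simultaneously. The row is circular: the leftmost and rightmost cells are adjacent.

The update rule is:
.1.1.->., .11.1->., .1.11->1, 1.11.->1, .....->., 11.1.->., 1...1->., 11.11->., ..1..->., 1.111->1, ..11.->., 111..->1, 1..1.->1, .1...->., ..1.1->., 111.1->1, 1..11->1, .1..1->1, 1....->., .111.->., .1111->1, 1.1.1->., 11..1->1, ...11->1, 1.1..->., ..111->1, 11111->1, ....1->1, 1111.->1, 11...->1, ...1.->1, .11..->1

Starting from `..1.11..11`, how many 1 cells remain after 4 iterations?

11.11111.1
.1.11111.1
..111111..
111111111.
count of 1: 9

9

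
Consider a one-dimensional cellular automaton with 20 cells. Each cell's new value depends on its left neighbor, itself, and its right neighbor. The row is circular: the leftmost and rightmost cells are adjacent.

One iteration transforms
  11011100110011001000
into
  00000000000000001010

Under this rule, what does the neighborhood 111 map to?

At position 4 the neighborhood is 111; the next row has 0 there.

0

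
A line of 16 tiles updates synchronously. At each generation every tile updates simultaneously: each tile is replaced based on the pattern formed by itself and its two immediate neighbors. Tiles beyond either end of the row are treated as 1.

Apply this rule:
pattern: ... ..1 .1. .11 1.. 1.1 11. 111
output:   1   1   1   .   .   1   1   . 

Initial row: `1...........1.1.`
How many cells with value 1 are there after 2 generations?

2

1.11111111111111
11..............
count of 1: 2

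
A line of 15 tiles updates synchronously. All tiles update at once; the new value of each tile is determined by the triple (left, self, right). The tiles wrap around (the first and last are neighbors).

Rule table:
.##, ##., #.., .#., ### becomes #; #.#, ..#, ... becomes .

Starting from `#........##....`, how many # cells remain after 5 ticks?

11

##.......###...
###......####..
####.....#####.
#####....#####.
######...#####.
count of #: 11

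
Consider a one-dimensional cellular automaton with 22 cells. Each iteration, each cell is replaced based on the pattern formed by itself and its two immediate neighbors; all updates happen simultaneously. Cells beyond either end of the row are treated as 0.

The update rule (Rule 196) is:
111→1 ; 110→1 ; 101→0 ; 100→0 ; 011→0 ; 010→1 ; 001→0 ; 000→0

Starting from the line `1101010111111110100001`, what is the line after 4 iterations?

0101010000011110100001

0101010011111110100001
0101010001111110100001
0101010000111110100001
0101010000011110100001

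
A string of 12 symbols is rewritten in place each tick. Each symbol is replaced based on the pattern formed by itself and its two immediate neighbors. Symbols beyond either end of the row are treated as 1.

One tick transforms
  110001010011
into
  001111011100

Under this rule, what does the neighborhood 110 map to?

At position 1 the neighborhood is 110; the next row has 0 there.

0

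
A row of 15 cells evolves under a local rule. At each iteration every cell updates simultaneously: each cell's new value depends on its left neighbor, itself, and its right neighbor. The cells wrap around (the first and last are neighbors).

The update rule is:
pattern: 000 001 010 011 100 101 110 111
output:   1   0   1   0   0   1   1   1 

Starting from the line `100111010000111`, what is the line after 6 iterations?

000110100111111

iteration 1: 100011110110011
iteration 2: 101001111010001
iteration 3: 111000111110100
iteration 4: 011010011111100
iteration 5: 001110001111101
iteration 6: 000110100111111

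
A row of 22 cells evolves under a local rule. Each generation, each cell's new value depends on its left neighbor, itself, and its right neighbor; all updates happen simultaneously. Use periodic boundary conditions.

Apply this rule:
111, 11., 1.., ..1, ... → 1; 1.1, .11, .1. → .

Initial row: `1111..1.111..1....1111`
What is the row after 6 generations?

..11111111111.111..111

111111...1111.1111.111
111111111.111..111..11
111111111..1111.1111.1
11111111111.111..111..
.1111111111..1111.1111
..11111111111.111..111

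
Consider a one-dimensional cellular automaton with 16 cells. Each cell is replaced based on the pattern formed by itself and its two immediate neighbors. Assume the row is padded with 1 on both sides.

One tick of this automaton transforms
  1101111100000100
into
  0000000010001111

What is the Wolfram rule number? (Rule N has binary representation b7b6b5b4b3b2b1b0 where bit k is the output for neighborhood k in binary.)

position 0: 111 → 0  (bit 7 = 0)
position 1: 110 → 0  (bit 6 = 0)
position 2: 101 → 0  (bit 5 = 0)
position 8: 100 → 1  (bit 4 = 1)
position 3: 011 → 0  (bit 3 = 0)
position 13: 010 → 1  (bit 2 = 1)
position 12: 001 → 1  (bit 1 = 1)
position 9: 000 → 0  (bit 0 = 0)
bits b7..b0 = 00010110 = 22

22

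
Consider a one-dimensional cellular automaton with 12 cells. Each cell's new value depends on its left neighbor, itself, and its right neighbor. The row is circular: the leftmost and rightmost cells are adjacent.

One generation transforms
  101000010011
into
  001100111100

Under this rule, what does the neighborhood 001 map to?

At position 6 the neighborhood is 001; the next row has 1 there.

1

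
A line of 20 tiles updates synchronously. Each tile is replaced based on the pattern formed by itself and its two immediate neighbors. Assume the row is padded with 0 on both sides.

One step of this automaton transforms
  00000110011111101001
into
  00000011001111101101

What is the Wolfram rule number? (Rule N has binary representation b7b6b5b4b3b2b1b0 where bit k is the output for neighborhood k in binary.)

position 10: 111 → 1  (bit 7 = 1)
position 6: 110 → 1  (bit 6 = 1)
position 15: 101 → 0  (bit 5 = 0)
position 7: 100 → 1  (bit 4 = 1)
position 5: 011 → 0  (bit 3 = 0)
position 16: 010 → 1  (bit 2 = 1)
position 4: 001 → 0  (bit 1 = 0)
position 0: 000 → 0  (bit 0 = 0)
bits b7..b0 = 11010100 = 212

212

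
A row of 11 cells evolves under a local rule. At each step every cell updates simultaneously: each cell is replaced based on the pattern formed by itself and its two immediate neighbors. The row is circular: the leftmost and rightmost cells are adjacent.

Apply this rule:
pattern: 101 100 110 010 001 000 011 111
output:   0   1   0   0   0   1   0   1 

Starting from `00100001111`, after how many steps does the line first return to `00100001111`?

10011100110
01001010000
00100001111

3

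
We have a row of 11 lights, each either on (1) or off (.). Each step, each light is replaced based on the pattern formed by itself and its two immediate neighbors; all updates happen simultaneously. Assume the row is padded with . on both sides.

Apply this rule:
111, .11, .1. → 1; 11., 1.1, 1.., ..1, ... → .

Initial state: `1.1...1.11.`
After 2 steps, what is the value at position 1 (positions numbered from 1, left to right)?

step 1: 1.1...1.1..
step 2: 1.1...1.1..
position 1 holds 1

1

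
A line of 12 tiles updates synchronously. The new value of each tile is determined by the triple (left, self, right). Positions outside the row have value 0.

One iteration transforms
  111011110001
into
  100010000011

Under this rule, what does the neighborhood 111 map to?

At position 1 the neighborhood is 111; the next row has 0 there.

0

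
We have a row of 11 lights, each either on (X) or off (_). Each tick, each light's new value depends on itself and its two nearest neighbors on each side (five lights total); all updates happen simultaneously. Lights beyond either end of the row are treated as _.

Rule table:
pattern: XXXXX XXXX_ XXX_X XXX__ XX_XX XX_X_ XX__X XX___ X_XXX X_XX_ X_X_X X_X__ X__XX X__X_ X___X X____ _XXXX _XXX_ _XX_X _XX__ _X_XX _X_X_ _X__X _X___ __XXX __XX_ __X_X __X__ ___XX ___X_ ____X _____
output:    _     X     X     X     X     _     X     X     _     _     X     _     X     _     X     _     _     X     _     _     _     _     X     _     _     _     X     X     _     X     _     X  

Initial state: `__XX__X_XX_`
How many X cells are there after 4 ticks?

6

____X_X___X
XX_XX___XXX
__X__XX__XX
_XXXX__XX__
count of X: 6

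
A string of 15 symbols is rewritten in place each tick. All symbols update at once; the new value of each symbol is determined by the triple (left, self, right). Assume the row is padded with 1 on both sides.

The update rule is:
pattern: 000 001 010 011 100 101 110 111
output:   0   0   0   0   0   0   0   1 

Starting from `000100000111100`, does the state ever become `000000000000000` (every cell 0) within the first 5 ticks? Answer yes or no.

tick 1: 000000000011000
tick 2: 000000000000000
all cells are 0 at tick 2

yes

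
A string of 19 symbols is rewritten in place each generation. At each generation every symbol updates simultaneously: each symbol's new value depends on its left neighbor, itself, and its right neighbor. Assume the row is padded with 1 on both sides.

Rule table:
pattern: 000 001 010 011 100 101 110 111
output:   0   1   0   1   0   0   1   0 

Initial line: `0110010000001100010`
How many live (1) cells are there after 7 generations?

8

0110100000011100100
0110000000110101001
0110000001110000011
0110000011010000110
0110000111000001110
0110001101000011010
0110011100000111000
count of 1: 8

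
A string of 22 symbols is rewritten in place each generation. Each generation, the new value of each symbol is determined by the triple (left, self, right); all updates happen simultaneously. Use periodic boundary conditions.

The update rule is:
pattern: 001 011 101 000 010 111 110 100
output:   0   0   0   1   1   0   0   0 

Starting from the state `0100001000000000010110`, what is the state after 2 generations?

generation 1: 0101101011111111010000
generation 2: 0100001000000000010111

0100001000000000010111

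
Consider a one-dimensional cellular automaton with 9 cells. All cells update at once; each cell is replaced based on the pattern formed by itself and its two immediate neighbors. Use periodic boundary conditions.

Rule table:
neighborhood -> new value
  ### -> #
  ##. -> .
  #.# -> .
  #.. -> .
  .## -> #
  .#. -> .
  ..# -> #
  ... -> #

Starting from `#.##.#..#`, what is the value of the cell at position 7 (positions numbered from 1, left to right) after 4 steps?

.

..#....##
.#..####.
#..####..
..####..#
position 7 holds .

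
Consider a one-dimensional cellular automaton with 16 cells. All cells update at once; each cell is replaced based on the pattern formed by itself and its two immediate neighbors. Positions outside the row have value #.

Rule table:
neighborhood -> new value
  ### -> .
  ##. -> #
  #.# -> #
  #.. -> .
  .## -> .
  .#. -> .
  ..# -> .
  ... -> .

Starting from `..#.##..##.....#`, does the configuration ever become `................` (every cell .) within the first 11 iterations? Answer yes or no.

yes

iteration 1: ...#.#...#......
iteration 2: ....#...........
iteration 3: ................
all cells are . at iteration 3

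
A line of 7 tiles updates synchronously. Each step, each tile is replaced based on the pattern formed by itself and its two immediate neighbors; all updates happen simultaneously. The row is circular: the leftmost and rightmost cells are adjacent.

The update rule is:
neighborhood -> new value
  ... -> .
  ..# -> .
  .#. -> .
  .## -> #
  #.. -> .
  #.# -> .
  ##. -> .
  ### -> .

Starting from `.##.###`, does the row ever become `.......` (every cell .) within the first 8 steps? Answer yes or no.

yes

.#..#..
.......
all cells are . at step 2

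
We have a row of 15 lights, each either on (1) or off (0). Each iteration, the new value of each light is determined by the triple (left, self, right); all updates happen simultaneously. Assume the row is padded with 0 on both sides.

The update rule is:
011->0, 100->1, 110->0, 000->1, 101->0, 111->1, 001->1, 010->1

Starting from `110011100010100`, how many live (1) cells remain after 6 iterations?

12

001101011110111
110001001100010
001111110011111
110111101101110
000011000000101
111100111111101
count of 1: 12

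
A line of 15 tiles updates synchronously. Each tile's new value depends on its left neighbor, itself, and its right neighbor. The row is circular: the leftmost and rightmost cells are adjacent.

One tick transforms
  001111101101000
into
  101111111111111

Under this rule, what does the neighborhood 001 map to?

At position 1 the neighborhood is 001; the next row has 0 there.

0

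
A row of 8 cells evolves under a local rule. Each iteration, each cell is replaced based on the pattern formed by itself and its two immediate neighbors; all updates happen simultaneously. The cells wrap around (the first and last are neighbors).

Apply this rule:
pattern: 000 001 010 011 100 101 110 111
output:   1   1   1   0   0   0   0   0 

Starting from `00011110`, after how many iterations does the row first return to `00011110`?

16

iteration 1: 11100000
iteration 2: 00001111
iteration 3: 01110000
iteration 4: 10000111
iteration 5: 00111000
iteration 6: 11000011
iteration 7: 00011100
iteration 8: 11100001
iteration 9: 00001110
iteration 10: 11110000
iteration 11: 00000111
iteration 12: 01111000
iteration 13: 10000011
iteration 14: 00111100
iteration 15: 11000001
iteration 16: 00011110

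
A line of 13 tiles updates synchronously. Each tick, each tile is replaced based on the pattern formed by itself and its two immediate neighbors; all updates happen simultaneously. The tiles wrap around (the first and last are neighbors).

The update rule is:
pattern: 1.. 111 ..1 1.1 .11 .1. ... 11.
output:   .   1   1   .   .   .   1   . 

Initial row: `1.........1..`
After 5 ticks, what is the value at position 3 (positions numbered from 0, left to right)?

tick 1: ..11111111..1
tick 2: .1.111111..1.
tick 3: 1...1111..1..
tick 4: ..11.11..1..1
tick 5: .1......1..1.
position 3 holds .

.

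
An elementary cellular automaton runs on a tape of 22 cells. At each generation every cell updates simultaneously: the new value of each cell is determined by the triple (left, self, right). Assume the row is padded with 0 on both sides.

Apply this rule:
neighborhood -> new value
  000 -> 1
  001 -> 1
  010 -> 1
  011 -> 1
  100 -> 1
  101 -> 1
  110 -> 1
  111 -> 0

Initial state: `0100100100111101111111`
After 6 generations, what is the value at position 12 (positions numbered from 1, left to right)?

1111111111100111000001
1000000000111101111111
1111111111100111000001  (repeats generation 1; period 2)
generation 6: 1000000000111101111111
position 12 holds 1

1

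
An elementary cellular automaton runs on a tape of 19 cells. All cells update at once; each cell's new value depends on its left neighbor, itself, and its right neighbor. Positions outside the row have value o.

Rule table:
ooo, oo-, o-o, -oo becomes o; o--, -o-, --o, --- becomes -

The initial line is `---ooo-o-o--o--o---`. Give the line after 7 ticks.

tick 1: ---oooo-o----------
tick 2: ---ooooo-----------
tick 3: ---ooooo-----------  (fixed point — unchanged through tick 7)

---ooooo-----------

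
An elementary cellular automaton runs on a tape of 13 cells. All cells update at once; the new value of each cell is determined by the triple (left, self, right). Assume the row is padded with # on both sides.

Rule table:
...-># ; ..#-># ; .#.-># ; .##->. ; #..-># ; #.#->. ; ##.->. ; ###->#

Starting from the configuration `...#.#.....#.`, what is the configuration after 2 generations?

####.#######.
###...#####..

###...#####..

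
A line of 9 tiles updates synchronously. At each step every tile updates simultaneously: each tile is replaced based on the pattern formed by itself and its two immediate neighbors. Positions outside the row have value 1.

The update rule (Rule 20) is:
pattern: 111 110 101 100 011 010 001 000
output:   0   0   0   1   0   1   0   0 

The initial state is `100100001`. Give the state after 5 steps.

100110010

step 1: 010110000
step 2: 010001000
step 3: 011001100
step 4: 000100010
step 5: 100110010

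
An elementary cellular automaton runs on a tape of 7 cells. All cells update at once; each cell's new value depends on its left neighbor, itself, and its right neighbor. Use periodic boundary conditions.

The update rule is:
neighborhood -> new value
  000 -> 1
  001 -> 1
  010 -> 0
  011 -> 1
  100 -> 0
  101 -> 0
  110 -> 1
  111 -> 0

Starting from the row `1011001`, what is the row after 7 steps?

1010111

1011011
1011010
0011000
1111011
0001010
1110000
1010111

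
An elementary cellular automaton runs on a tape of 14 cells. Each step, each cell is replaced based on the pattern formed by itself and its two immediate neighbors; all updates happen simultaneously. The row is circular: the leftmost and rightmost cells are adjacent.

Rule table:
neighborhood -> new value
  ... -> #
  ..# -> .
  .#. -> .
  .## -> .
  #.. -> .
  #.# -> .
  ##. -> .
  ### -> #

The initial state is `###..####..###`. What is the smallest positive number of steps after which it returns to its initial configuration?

14

##....##....##
#..##....##..#
......##......
#####....#####
####..##..####
###........###
##..######..##
#....####....#
..##..##..##..
#............#
..##########..
#..########..#
....######....
###..####..###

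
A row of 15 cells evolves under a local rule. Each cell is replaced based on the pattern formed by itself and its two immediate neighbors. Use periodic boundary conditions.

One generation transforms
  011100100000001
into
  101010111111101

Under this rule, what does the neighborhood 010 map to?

At position 6 the neighborhood is 010; the next row has 1 there.

1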